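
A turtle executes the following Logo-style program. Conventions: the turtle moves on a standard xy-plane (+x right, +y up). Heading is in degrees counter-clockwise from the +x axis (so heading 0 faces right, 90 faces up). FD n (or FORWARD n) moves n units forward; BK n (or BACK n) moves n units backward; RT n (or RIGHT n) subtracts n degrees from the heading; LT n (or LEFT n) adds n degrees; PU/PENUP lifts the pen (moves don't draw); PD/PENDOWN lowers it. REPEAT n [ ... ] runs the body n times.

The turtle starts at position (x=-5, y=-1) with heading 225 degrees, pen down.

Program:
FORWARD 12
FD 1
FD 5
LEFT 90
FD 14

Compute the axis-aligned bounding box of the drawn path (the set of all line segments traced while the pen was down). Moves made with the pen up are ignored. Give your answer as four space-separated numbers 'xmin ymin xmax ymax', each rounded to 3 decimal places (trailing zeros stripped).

Answer: -17.728 -23.627 -5 -1

Derivation:
Executing turtle program step by step:
Start: pos=(-5,-1), heading=225, pen down
FD 12: (-5,-1) -> (-13.485,-9.485) [heading=225, draw]
FD 1: (-13.485,-9.485) -> (-14.192,-10.192) [heading=225, draw]
FD 5: (-14.192,-10.192) -> (-17.728,-13.728) [heading=225, draw]
LT 90: heading 225 -> 315
FD 14: (-17.728,-13.728) -> (-7.828,-23.627) [heading=315, draw]
Final: pos=(-7.828,-23.627), heading=315, 4 segment(s) drawn

Segment endpoints: x in {-17.728, -14.192, -13.485, -7.828, -5}, y in {-23.627, -13.728, -10.192, -9.485, -1}
xmin=-17.728, ymin=-23.627, xmax=-5, ymax=-1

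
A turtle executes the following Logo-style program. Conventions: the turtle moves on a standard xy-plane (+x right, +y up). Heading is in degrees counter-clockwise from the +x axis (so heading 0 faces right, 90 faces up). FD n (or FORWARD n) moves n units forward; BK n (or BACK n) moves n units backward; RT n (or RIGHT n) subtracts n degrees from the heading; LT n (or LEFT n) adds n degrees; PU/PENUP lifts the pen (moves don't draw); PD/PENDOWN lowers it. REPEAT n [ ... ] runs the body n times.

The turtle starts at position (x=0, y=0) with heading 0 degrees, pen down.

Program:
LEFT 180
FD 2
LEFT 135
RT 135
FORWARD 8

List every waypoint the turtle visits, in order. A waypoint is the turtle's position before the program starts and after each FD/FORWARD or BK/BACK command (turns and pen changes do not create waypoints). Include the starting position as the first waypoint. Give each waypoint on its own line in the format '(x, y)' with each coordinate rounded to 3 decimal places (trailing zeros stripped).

Executing turtle program step by step:
Start: pos=(0,0), heading=0, pen down
LT 180: heading 0 -> 180
FD 2: (0,0) -> (-2,0) [heading=180, draw]
LT 135: heading 180 -> 315
RT 135: heading 315 -> 180
FD 8: (-2,0) -> (-10,0) [heading=180, draw]
Final: pos=(-10,0), heading=180, 2 segment(s) drawn
Waypoints (3 total):
(0, 0)
(-2, 0)
(-10, 0)

Answer: (0, 0)
(-2, 0)
(-10, 0)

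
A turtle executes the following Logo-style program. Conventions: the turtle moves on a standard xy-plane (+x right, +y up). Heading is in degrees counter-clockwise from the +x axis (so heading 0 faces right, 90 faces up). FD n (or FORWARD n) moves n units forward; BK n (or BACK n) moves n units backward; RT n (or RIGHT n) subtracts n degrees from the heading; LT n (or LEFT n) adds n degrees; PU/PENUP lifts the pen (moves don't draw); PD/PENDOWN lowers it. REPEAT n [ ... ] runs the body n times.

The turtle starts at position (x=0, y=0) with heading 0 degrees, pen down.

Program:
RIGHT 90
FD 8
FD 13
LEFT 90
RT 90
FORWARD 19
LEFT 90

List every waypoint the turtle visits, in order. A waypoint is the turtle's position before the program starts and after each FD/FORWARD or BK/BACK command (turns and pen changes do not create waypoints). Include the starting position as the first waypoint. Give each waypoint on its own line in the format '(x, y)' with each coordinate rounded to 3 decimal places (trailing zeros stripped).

Executing turtle program step by step:
Start: pos=(0,0), heading=0, pen down
RT 90: heading 0 -> 270
FD 8: (0,0) -> (0,-8) [heading=270, draw]
FD 13: (0,-8) -> (0,-21) [heading=270, draw]
LT 90: heading 270 -> 0
RT 90: heading 0 -> 270
FD 19: (0,-21) -> (0,-40) [heading=270, draw]
LT 90: heading 270 -> 0
Final: pos=(0,-40), heading=0, 3 segment(s) drawn
Waypoints (4 total):
(0, 0)
(0, -8)
(0, -21)
(0, -40)

Answer: (0, 0)
(0, -8)
(0, -21)
(0, -40)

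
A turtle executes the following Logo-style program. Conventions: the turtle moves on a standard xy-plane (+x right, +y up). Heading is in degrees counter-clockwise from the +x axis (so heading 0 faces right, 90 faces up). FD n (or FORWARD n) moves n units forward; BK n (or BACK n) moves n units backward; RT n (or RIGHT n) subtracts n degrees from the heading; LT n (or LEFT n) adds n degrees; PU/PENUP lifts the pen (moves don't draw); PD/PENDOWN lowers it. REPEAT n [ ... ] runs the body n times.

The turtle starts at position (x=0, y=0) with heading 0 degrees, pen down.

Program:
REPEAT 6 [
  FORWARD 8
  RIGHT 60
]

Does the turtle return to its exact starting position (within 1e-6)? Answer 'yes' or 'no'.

Executing turtle program step by step:
Start: pos=(0,0), heading=0, pen down
REPEAT 6 [
  -- iteration 1/6 --
  FD 8: (0,0) -> (8,0) [heading=0, draw]
  RT 60: heading 0 -> 300
  -- iteration 2/6 --
  FD 8: (8,0) -> (12,-6.928) [heading=300, draw]
  RT 60: heading 300 -> 240
  -- iteration 3/6 --
  FD 8: (12,-6.928) -> (8,-13.856) [heading=240, draw]
  RT 60: heading 240 -> 180
  -- iteration 4/6 --
  FD 8: (8,-13.856) -> (0,-13.856) [heading=180, draw]
  RT 60: heading 180 -> 120
  -- iteration 5/6 --
  FD 8: (0,-13.856) -> (-4,-6.928) [heading=120, draw]
  RT 60: heading 120 -> 60
  -- iteration 6/6 --
  FD 8: (-4,-6.928) -> (0,0) [heading=60, draw]
  RT 60: heading 60 -> 0
]
Final: pos=(0,0), heading=0, 6 segment(s) drawn

Start position: (0, 0)
Final position: (0, 0)
Distance = 0; < 1e-6 -> CLOSED

Answer: yes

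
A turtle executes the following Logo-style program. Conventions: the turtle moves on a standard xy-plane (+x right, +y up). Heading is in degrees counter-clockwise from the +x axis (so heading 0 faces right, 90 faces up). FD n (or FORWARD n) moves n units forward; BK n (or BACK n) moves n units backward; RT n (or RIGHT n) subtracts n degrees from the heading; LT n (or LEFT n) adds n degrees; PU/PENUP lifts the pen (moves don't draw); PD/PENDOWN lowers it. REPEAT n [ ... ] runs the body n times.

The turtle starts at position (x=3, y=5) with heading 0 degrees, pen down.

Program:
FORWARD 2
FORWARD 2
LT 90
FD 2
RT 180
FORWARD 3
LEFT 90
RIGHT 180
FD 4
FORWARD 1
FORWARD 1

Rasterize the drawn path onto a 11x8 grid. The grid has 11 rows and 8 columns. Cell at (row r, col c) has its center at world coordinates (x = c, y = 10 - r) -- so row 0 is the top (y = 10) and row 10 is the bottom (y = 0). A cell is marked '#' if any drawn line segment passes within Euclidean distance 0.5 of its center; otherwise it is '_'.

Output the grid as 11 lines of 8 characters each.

Segment 0: (3,5) -> (5,5)
Segment 1: (5,5) -> (7,5)
Segment 2: (7,5) -> (7,7)
Segment 3: (7,7) -> (7,4)
Segment 4: (7,4) -> (3,4)
Segment 5: (3,4) -> (2,4)
Segment 6: (2,4) -> (1,4)

Answer: ________
________
________
_______#
_______#
___#####
_#######
________
________
________
________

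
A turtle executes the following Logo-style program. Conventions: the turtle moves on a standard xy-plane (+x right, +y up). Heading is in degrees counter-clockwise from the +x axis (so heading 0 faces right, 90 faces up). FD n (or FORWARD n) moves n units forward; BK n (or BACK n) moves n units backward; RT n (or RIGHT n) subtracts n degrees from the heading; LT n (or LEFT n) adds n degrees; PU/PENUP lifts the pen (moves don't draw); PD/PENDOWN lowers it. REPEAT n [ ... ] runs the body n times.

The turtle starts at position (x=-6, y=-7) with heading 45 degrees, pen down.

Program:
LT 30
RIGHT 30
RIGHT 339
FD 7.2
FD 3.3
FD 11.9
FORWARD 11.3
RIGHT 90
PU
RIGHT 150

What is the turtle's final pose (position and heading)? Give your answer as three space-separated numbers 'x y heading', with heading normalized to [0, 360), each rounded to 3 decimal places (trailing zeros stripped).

Answer: 7.707 23.786 186

Derivation:
Executing turtle program step by step:
Start: pos=(-6,-7), heading=45, pen down
LT 30: heading 45 -> 75
RT 30: heading 75 -> 45
RT 339: heading 45 -> 66
FD 7.2: (-6,-7) -> (-3.071,-0.422) [heading=66, draw]
FD 3.3: (-3.071,-0.422) -> (-1.729,2.592) [heading=66, draw]
FD 11.9: (-1.729,2.592) -> (3.111,13.463) [heading=66, draw]
FD 11.3: (3.111,13.463) -> (7.707,23.786) [heading=66, draw]
RT 90: heading 66 -> 336
PU: pen up
RT 150: heading 336 -> 186
Final: pos=(7.707,23.786), heading=186, 4 segment(s) drawn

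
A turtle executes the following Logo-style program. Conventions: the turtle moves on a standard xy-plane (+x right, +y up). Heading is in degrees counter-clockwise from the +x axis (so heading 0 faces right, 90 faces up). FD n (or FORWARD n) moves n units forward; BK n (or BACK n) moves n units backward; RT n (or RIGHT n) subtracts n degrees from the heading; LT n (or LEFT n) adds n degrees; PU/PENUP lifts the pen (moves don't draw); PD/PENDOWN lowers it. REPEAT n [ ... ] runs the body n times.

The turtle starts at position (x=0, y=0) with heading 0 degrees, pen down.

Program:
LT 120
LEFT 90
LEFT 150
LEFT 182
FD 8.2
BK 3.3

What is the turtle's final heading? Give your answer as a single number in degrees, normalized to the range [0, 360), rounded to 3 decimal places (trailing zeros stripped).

Executing turtle program step by step:
Start: pos=(0,0), heading=0, pen down
LT 120: heading 0 -> 120
LT 90: heading 120 -> 210
LT 150: heading 210 -> 0
LT 182: heading 0 -> 182
FD 8.2: (0,0) -> (-8.195,-0.286) [heading=182, draw]
BK 3.3: (-8.195,-0.286) -> (-4.897,-0.171) [heading=182, draw]
Final: pos=(-4.897,-0.171), heading=182, 2 segment(s) drawn

Answer: 182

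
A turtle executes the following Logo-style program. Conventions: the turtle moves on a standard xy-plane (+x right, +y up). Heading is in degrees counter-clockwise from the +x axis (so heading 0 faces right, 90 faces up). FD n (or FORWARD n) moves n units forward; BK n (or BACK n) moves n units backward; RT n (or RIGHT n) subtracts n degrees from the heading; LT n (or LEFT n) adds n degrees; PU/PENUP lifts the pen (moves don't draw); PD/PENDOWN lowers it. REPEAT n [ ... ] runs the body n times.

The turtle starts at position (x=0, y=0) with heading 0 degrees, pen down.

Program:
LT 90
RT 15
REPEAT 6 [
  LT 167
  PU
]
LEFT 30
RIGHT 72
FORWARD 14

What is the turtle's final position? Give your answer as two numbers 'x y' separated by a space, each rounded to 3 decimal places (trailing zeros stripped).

Executing turtle program step by step:
Start: pos=(0,0), heading=0, pen down
LT 90: heading 0 -> 90
RT 15: heading 90 -> 75
REPEAT 6 [
  -- iteration 1/6 --
  LT 167: heading 75 -> 242
  PU: pen up
  -- iteration 2/6 --
  LT 167: heading 242 -> 49
  PU: pen up
  -- iteration 3/6 --
  LT 167: heading 49 -> 216
  PU: pen up
  -- iteration 4/6 --
  LT 167: heading 216 -> 23
  PU: pen up
  -- iteration 5/6 --
  LT 167: heading 23 -> 190
  PU: pen up
  -- iteration 6/6 --
  LT 167: heading 190 -> 357
  PU: pen up
]
LT 30: heading 357 -> 27
RT 72: heading 27 -> 315
FD 14: (0,0) -> (9.899,-9.899) [heading=315, move]
Final: pos=(9.899,-9.899), heading=315, 0 segment(s) drawn

Answer: 9.899 -9.899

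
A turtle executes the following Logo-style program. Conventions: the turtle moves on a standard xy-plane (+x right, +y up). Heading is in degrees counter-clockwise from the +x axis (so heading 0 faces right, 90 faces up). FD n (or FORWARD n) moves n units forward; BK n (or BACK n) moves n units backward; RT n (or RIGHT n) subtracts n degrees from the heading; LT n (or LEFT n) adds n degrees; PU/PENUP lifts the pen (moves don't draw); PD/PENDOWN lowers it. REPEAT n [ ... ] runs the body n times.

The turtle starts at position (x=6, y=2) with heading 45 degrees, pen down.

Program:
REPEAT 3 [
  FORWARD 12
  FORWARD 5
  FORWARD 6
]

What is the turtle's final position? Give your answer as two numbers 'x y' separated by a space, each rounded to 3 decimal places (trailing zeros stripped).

Executing turtle program step by step:
Start: pos=(6,2), heading=45, pen down
REPEAT 3 [
  -- iteration 1/3 --
  FD 12: (6,2) -> (14.485,10.485) [heading=45, draw]
  FD 5: (14.485,10.485) -> (18.021,14.021) [heading=45, draw]
  FD 6: (18.021,14.021) -> (22.263,18.263) [heading=45, draw]
  -- iteration 2/3 --
  FD 12: (22.263,18.263) -> (30.749,26.749) [heading=45, draw]
  FD 5: (30.749,26.749) -> (34.284,30.284) [heading=45, draw]
  FD 6: (34.284,30.284) -> (38.527,34.527) [heading=45, draw]
  -- iteration 3/3 --
  FD 12: (38.527,34.527) -> (47.012,43.012) [heading=45, draw]
  FD 5: (47.012,43.012) -> (50.548,46.548) [heading=45, draw]
  FD 6: (50.548,46.548) -> (54.79,50.79) [heading=45, draw]
]
Final: pos=(54.79,50.79), heading=45, 9 segment(s) drawn

Answer: 54.79 50.79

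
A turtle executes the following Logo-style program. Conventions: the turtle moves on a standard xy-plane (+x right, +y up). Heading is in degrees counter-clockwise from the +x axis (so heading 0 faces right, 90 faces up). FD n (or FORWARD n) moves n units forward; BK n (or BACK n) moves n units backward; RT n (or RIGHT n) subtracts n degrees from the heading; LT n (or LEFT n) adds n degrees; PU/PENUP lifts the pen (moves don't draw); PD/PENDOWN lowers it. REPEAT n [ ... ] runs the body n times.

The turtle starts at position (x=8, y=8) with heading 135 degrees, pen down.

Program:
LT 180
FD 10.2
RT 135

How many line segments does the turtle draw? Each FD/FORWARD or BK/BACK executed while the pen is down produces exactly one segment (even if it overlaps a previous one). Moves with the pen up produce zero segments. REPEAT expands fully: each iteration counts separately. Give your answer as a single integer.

Answer: 1

Derivation:
Executing turtle program step by step:
Start: pos=(8,8), heading=135, pen down
LT 180: heading 135 -> 315
FD 10.2: (8,8) -> (15.212,0.788) [heading=315, draw]
RT 135: heading 315 -> 180
Final: pos=(15.212,0.788), heading=180, 1 segment(s) drawn
Segments drawn: 1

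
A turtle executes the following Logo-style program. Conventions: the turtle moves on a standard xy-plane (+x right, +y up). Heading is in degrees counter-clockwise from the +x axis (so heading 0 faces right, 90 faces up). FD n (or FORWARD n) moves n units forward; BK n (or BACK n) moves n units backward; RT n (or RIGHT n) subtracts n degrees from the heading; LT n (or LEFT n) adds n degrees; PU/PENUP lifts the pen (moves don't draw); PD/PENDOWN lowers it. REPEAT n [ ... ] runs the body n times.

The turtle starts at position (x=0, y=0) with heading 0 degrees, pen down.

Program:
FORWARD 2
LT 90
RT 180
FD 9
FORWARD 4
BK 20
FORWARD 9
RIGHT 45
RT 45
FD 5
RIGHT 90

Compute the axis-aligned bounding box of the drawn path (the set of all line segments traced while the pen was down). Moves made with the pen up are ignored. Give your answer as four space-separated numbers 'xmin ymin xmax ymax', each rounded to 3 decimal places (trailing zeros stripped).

Answer: -3 -13 2 7

Derivation:
Executing turtle program step by step:
Start: pos=(0,0), heading=0, pen down
FD 2: (0,0) -> (2,0) [heading=0, draw]
LT 90: heading 0 -> 90
RT 180: heading 90 -> 270
FD 9: (2,0) -> (2,-9) [heading=270, draw]
FD 4: (2,-9) -> (2,-13) [heading=270, draw]
BK 20: (2,-13) -> (2,7) [heading=270, draw]
FD 9: (2,7) -> (2,-2) [heading=270, draw]
RT 45: heading 270 -> 225
RT 45: heading 225 -> 180
FD 5: (2,-2) -> (-3,-2) [heading=180, draw]
RT 90: heading 180 -> 90
Final: pos=(-3,-2), heading=90, 6 segment(s) drawn

Segment endpoints: x in {-3, 0, 2, 2, 2, 2}, y in {-13, -9, -2, -2, 0, 7}
xmin=-3, ymin=-13, xmax=2, ymax=7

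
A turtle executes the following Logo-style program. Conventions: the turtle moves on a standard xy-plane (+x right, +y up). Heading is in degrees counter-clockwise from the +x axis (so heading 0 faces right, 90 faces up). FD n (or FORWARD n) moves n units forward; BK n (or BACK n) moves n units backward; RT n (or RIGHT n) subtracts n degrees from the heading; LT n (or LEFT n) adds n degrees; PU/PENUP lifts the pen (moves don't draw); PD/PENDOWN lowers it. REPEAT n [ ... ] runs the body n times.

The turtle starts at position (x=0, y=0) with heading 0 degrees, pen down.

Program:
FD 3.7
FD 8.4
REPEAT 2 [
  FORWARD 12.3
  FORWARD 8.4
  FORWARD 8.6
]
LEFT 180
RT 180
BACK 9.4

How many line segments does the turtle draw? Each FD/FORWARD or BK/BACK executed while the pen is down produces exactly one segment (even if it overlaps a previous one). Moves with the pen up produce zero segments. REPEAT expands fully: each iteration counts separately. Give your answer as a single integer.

Answer: 9

Derivation:
Executing turtle program step by step:
Start: pos=(0,0), heading=0, pen down
FD 3.7: (0,0) -> (3.7,0) [heading=0, draw]
FD 8.4: (3.7,0) -> (12.1,0) [heading=0, draw]
REPEAT 2 [
  -- iteration 1/2 --
  FD 12.3: (12.1,0) -> (24.4,0) [heading=0, draw]
  FD 8.4: (24.4,0) -> (32.8,0) [heading=0, draw]
  FD 8.6: (32.8,0) -> (41.4,0) [heading=0, draw]
  -- iteration 2/2 --
  FD 12.3: (41.4,0) -> (53.7,0) [heading=0, draw]
  FD 8.4: (53.7,0) -> (62.1,0) [heading=0, draw]
  FD 8.6: (62.1,0) -> (70.7,0) [heading=0, draw]
]
LT 180: heading 0 -> 180
RT 180: heading 180 -> 0
BK 9.4: (70.7,0) -> (61.3,0) [heading=0, draw]
Final: pos=(61.3,0), heading=0, 9 segment(s) drawn
Segments drawn: 9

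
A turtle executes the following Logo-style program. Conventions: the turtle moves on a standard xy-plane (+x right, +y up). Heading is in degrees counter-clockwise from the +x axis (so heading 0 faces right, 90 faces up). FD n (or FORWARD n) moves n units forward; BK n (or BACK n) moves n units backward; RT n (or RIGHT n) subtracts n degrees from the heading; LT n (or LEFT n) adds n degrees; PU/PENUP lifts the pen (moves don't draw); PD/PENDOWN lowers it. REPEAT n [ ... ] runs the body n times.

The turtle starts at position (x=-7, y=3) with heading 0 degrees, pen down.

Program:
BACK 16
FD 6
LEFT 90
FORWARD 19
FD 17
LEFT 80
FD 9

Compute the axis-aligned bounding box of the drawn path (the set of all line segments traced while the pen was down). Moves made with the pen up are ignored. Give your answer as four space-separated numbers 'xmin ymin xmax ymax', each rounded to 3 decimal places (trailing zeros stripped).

Executing turtle program step by step:
Start: pos=(-7,3), heading=0, pen down
BK 16: (-7,3) -> (-23,3) [heading=0, draw]
FD 6: (-23,3) -> (-17,3) [heading=0, draw]
LT 90: heading 0 -> 90
FD 19: (-17,3) -> (-17,22) [heading=90, draw]
FD 17: (-17,22) -> (-17,39) [heading=90, draw]
LT 80: heading 90 -> 170
FD 9: (-17,39) -> (-25.863,40.563) [heading=170, draw]
Final: pos=(-25.863,40.563), heading=170, 5 segment(s) drawn

Segment endpoints: x in {-25.863, -23, -17, -7}, y in {3, 22, 39, 40.563}
xmin=-25.863, ymin=3, xmax=-7, ymax=40.563

Answer: -25.863 3 -7 40.563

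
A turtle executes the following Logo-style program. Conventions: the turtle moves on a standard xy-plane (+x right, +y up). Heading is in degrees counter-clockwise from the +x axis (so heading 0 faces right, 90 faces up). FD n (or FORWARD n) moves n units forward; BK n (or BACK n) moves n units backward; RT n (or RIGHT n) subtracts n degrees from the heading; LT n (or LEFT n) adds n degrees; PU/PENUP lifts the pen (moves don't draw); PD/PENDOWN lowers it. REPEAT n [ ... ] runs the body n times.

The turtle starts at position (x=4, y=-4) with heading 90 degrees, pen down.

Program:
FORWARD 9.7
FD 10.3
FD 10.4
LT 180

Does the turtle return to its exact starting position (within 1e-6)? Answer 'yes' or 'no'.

Executing turtle program step by step:
Start: pos=(4,-4), heading=90, pen down
FD 9.7: (4,-4) -> (4,5.7) [heading=90, draw]
FD 10.3: (4,5.7) -> (4,16) [heading=90, draw]
FD 10.4: (4,16) -> (4,26.4) [heading=90, draw]
LT 180: heading 90 -> 270
Final: pos=(4,26.4), heading=270, 3 segment(s) drawn

Start position: (4, -4)
Final position: (4, 26.4)
Distance = 30.4; >= 1e-6 -> NOT closed

Answer: no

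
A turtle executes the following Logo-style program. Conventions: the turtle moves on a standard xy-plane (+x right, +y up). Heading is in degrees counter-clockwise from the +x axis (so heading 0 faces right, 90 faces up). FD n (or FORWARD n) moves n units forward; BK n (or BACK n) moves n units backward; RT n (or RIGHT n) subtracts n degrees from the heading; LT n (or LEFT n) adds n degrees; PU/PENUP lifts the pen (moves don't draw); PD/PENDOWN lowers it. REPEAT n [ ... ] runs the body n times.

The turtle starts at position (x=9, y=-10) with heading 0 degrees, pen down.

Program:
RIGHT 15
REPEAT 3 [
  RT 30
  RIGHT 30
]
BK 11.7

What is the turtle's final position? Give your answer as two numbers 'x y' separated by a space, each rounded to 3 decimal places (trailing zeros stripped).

Answer: 20.301 -13.028

Derivation:
Executing turtle program step by step:
Start: pos=(9,-10), heading=0, pen down
RT 15: heading 0 -> 345
REPEAT 3 [
  -- iteration 1/3 --
  RT 30: heading 345 -> 315
  RT 30: heading 315 -> 285
  -- iteration 2/3 --
  RT 30: heading 285 -> 255
  RT 30: heading 255 -> 225
  -- iteration 3/3 --
  RT 30: heading 225 -> 195
  RT 30: heading 195 -> 165
]
BK 11.7: (9,-10) -> (20.301,-13.028) [heading=165, draw]
Final: pos=(20.301,-13.028), heading=165, 1 segment(s) drawn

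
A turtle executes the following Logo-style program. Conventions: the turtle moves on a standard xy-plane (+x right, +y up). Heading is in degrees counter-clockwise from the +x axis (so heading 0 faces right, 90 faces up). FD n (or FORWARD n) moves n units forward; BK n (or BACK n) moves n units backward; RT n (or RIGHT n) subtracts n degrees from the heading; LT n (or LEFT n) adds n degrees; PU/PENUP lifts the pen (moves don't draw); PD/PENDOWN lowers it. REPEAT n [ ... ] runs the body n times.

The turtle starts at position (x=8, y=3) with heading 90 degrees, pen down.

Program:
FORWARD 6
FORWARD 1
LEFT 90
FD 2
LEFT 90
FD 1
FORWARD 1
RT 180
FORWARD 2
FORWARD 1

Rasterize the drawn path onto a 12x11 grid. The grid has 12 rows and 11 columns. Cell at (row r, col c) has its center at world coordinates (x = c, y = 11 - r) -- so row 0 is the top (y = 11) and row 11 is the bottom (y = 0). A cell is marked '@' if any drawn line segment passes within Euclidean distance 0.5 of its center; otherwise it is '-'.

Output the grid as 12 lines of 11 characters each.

Answer: ------@----
------@@@--
------@-@--
------@-@--
--------@--
--------@--
--------@--
--------@--
--------@--
-----------
-----------
-----------

Derivation:
Segment 0: (8,3) -> (8,9)
Segment 1: (8,9) -> (8,10)
Segment 2: (8,10) -> (6,10)
Segment 3: (6,10) -> (6,9)
Segment 4: (6,9) -> (6,8)
Segment 5: (6,8) -> (6,10)
Segment 6: (6,10) -> (6,11)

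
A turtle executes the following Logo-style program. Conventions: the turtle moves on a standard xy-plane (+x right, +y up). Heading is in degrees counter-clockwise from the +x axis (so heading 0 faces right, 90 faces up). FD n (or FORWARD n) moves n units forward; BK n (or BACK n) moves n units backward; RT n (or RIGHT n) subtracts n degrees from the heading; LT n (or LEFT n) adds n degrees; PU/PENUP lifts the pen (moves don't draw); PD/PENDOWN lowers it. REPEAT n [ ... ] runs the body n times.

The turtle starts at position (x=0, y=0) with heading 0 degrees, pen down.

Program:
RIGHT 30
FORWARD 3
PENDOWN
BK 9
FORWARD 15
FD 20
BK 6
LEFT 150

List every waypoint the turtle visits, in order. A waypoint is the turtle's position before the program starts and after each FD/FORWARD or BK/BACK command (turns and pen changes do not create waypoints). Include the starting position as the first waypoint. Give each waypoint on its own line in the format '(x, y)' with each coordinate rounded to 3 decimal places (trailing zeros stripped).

Answer: (0, 0)
(2.598, -1.5)
(-5.196, 3)
(7.794, -4.5)
(25.115, -14.5)
(19.919, -11.5)

Derivation:
Executing turtle program step by step:
Start: pos=(0,0), heading=0, pen down
RT 30: heading 0 -> 330
FD 3: (0,0) -> (2.598,-1.5) [heading=330, draw]
PD: pen down
BK 9: (2.598,-1.5) -> (-5.196,3) [heading=330, draw]
FD 15: (-5.196,3) -> (7.794,-4.5) [heading=330, draw]
FD 20: (7.794,-4.5) -> (25.115,-14.5) [heading=330, draw]
BK 6: (25.115,-14.5) -> (19.919,-11.5) [heading=330, draw]
LT 150: heading 330 -> 120
Final: pos=(19.919,-11.5), heading=120, 5 segment(s) drawn
Waypoints (6 total):
(0, 0)
(2.598, -1.5)
(-5.196, 3)
(7.794, -4.5)
(25.115, -14.5)
(19.919, -11.5)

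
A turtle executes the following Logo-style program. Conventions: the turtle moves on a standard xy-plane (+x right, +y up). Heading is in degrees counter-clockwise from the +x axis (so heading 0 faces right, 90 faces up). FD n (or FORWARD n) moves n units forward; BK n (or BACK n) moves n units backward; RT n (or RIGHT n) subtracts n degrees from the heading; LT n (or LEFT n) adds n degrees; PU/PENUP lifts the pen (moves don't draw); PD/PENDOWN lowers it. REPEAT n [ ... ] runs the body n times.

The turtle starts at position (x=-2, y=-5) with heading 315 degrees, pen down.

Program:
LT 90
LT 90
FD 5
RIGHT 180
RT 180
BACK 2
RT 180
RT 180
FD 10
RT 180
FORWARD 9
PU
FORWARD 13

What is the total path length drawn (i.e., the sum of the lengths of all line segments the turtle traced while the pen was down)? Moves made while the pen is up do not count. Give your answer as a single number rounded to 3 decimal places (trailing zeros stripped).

Executing turtle program step by step:
Start: pos=(-2,-5), heading=315, pen down
LT 90: heading 315 -> 45
LT 90: heading 45 -> 135
FD 5: (-2,-5) -> (-5.536,-1.464) [heading=135, draw]
RT 180: heading 135 -> 315
RT 180: heading 315 -> 135
BK 2: (-5.536,-1.464) -> (-4.121,-2.879) [heading=135, draw]
RT 180: heading 135 -> 315
RT 180: heading 315 -> 135
FD 10: (-4.121,-2.879) -> (-11.192,4.192) [heading=135, draw]
RT 180: heading 135 -> 315
FD 9: (-11.192,4.192) -> (-4.828,-2.172) [heading=315, draw]
PU: pen up
FD 13: (-4.828,-2.172) -> (4.364,-11.364) [heading=315, move]
Final: pos=(4.364,-11.364), heading=315, 4 segment(s) drawn

Segment lengths:
  seg 1: (-2,-5) -> (-5.536,-1.464), length = 5
  seg 2: (-5.536,-1.464) -> (-4.121,-2.879), length = 2
  seg 3: (-4.121,-2.879) -> (-11.192,4.192), length = 10
  seg 4: (-11.192,4.192) -> (-4.828,-2.172), length = 9
Total = 26

Answer: 26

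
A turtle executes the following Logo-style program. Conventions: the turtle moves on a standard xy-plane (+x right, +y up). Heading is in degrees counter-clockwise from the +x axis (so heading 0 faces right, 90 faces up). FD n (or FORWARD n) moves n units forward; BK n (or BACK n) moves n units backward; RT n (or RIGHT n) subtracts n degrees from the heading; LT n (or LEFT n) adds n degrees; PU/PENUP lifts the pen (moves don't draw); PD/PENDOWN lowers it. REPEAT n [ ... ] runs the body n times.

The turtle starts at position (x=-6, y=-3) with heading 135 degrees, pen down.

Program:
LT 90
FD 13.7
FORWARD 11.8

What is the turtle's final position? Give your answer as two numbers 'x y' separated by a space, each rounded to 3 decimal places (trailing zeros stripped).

Answer: -24.031 -21.031

Derivation:
Executing turtle program step by step:
Start: pos=(-6,-3), heading=135, pen down
LT 90: heading 135 -> 225
FD 13.7: (-6,-3) -> (-15.687,-12.687) [heading=225, draw]
FD 11.8: (-15.687,-12.687) -> (-24.031,-21.031) [heading=225, draw]
Final: pos=(-24.031,-21.031), heading=225, 2 segment(s) drawn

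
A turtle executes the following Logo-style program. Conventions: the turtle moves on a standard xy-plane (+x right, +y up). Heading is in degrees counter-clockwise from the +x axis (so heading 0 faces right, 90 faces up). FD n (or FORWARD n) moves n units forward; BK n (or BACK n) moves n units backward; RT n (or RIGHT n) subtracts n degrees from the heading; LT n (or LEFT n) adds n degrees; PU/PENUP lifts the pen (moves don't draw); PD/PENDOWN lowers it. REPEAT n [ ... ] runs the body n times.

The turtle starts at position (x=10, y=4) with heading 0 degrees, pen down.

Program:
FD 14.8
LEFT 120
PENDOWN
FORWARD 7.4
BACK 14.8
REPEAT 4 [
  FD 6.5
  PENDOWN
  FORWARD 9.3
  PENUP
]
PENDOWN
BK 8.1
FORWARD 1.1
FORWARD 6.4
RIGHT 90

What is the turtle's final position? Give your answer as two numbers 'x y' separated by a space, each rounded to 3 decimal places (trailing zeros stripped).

Answer: -2.8 51.805

Derivation:
Executing turtle program step by step:
Start: pos=(10,4), heading=0, pen down
FD 14.8: (10,4) -> (24.8,4) [heading=0, draw]
LT 120: heading 0 -> 120
PD: pen down
FD 7.4: (24.8,4) -> (21.1,10.409) [heading=120, draw]
BK 14.8: (21.1,10.409) -> (28.5,-2.409) [heading=120, draw]
REPEAT 4 [
  -- iteration 1/4 --
  FD 6.5: (28.5,-2.409) -> (25.25,3.221) [heading=120, draw]
  PD: pen down
  FD 9.3: (25.25,3.221) -> (20.6,11.275) [heading=120, draw]
  PU: pen up
  -- iteration 2/4 --
  FD 6.5: (20.6,11.275) -> (17.35,16.904) [heading=120, move]
  PD: pen down
  FD 9.3: (17.35,16.904) -> (12.7,24.958) [heading=120, draw]
  PU: pen up
  -- iteration 3/4 --
  FD 6.5: (12.7,24.958) -> (9.45,30.587) [heading=120, move]
  PD: pen down
  FD 9.3: (9.45,30.587) -> (4.8,38.641) [heading=120, draw]
  PU: pen up
  -- iteration 4/4 --
  FD 6.5: (4.8,38.641) -> (1.55,44.27) [heading=120, move]
  PD: pen down
  FD 9.3: (1.55,44.27) -> (-3.1,52.324) [heading=120, draw]
  PU: pen up
]
PD: pen down
BK 8.1: (-3.1,52.324) -> (0.95,45.309) [heading=120, draw]
FD 1.1: (0.95,45.309) -> (0.4,46.262) [heading=120, draw]
FD 6.4: (0.4,46.262) -> (-2.8,51.805) [heading=120, draw]
RT 90: heading 120 -> 30
Final: pos=(-2.8,51.805), heading=30, 11 segment(s) drawn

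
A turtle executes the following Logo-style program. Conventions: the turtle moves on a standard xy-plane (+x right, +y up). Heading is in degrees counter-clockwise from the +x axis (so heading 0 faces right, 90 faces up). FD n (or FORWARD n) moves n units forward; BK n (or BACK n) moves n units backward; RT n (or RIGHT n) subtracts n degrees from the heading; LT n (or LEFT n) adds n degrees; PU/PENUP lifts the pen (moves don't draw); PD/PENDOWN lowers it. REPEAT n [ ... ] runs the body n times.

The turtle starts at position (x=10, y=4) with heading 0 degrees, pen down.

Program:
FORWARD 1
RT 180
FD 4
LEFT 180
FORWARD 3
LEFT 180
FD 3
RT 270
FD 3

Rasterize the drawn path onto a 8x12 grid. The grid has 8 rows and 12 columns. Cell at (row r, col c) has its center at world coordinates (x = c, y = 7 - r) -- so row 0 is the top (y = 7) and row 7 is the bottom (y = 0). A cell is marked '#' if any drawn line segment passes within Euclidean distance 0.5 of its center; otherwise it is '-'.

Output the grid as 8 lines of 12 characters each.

Answer: ------------
------------
------------
-------#####
-------#----
-------#----
-------#----
------------

Derivation:
Segment 0: (10,4) -> (11,4)
Segment 1: (11,4) -> (7,4)
Segment 2: (7,4) -> (10,4)
Segment 3: (10,4) -> (7,4)
Segment 4: (7,4) -> (7,1)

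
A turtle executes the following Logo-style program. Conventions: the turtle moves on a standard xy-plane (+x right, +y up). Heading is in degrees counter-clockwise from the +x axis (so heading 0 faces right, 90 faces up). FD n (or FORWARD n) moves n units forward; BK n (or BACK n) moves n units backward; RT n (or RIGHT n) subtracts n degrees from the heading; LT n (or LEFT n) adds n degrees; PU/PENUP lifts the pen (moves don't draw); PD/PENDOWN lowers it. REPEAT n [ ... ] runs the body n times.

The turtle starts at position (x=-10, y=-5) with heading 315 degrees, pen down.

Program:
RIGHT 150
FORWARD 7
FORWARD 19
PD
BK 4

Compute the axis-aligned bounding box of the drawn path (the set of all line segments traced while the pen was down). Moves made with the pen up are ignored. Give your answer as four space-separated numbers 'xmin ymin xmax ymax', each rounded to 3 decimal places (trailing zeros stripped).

Answer: -35.114 -5 -10 1.729

Derivation:
Executing turtle program step by step:
Start: pos=(-10,-5), heading=315, pen down
RT 150: heading 315 -> 165
FD 7: (-10,-5) -> (-16.761,-3.188) [heading=165, draw]
FD 19: (-16.761,-3.188) -> (-35.114,1.729) [heading=165, draw]
PD: pen down
BK 4: (-35.114,1.729) -> (-31.25,0.694) [heading=165, draw]
Final: pos=(-31.25,0.694), heading=165, 3 segment(s) drawn

Segment endpoints: x in {-35.114, -31.25, -16.761, -10}, y in {-5, -3.188, 0.694, 1.729}
xmin=-35.114, ymin=-5, xmax=-10, ymax=1.729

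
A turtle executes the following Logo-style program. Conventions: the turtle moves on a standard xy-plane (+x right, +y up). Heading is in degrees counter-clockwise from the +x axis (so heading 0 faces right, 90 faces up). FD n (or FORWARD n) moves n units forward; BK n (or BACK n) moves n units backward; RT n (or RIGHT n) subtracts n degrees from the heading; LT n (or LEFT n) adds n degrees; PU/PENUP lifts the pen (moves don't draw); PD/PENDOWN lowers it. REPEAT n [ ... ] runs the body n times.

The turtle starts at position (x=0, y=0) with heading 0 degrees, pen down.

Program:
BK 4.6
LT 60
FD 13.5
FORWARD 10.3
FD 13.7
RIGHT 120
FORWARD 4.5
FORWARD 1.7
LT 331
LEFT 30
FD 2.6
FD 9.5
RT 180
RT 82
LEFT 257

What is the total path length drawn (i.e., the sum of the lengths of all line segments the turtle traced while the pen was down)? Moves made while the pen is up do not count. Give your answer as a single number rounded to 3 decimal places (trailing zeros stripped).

Answer: 60.4

Derivation:
Executing turtle program step by step:
Start: pos=(0,0), heading=0, pen down
BK 4.6: (0,0) -> (-4.6,0) [heading=0, draw]
LT 60: heading 0 -> 60
FD 13.5: (-4.6,0) -> (2.15,11.691) [heading=60, draw]
FD 10.3: (2.15,11.691) -> (7.3,20.611) [heading=60, draw]
FD 13.7: (7.3,20.611) -> (14.15,32.476) [heading=60, draw]
RT 120: heading 60 -> 300
FD 4.5: (14.15,32.476) -> (16.4,28.579) [heading=300, draw]
FD 1.7: (16.4,28.579) -> (17.25,27.107) [heading=300, draw]
LT 331: heading 300 -> 271
LT 30: heading 271 -> 301
FD 2.6: (17.25,27.107) -> (18.589,24.878) [heading=301, draw]
FD 9.5: (18.589,24.878) -> (23.482,16.735) [heading=301, draw]
RT 180: heading 301 -> 121
RT 82: heading 121 -> 39
LT 257: heading 39 -> 296
Final: pos=(23.482,16.735), heading=296, 8 segment(s) drawn

Segment lengths:
  seg 1: (0,0) -> (-4.6,0), length = 4.6
  seg 2: (-4.6,0) -> (2.15,11.691), length = 13.5
  seg 3: (2.15,11.691) -> (7.3,20.611), length = 10.3
  seg 4: (7.3,20.611) -> (14.15,32.476), length = 13.7
  seg 5: (14.15,32.476) -> (16.4,28.579), length = 4.5
  seg 6: (16.4,28.579) -> (17.25,27.107), length = 1.7
  seg 7: (17.25,27.107) -> (18.589,24.878), length = 2.6
  seg 8: (18.589,24.878) -> (23.482,16.735), length = 9.5
Total = 60.4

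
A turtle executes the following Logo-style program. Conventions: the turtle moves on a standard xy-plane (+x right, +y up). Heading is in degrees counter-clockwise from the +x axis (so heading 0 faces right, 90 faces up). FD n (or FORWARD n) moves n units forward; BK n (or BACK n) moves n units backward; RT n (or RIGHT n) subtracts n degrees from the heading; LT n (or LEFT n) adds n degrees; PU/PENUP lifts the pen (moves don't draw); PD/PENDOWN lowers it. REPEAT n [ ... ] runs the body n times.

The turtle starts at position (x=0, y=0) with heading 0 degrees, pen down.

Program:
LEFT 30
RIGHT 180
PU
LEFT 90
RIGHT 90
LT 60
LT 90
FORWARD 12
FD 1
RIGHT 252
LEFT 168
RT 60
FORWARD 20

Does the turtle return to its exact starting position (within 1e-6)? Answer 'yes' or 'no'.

Executing turtle program step by step:
Start: pos=(0,0), heading=0, pen down
LT 30: heading 0 -> 30
RT 180: heading 30 -> 210
PU: pen up
LT 90: heading 210 -> 300
RT 90: heading 300 -> 210
LT 60: heading 210 -> 270
LT 90: heading 270 -> 0
FD 12: (0,0) -> (12,0) [heading=0, move]
FD 1: (12,0) -> (13,0) [heading=0, move]
RT 252: heading 0 -> 108
LT 168: heading 108 -> 276
RT 60: heading 276 -> 216
FD 20: (13,0) -> (-3.18,-11.756) [heading=216, move]
Final: pos=(-3.18,-11.756), heading=216, 0 segment(s) drawn

Start position: (0, 0)
Final position: (-3.18, -11.756)
Distance = 12.178; >= 1e-6 -> NOT closed

Answer: no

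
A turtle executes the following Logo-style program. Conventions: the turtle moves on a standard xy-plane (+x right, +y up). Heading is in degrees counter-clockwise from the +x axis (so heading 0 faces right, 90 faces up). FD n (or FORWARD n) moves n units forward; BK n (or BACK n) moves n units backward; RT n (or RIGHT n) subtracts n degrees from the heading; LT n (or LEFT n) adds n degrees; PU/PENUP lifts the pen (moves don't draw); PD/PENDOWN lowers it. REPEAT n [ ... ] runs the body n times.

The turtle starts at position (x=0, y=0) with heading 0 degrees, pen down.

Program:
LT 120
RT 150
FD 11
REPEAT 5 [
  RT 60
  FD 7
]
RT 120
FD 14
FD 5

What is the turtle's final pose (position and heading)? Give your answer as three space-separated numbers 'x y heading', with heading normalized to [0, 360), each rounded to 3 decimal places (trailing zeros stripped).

Answer: 3.464 -21 270

Derivation:
Executing turtle program step by step:
Start: pos=(0,0), heading=0, pen down
LT 120: heading 0 -> 120
RT 150: heading 120 -> 330
FD 11: (0,0) -> (9.526,-5.5) [heading=330, draw]
REPEAT 5 [
  -- iteration 1/5 --
  RT 60: heading 330 -> 270
  FD 7: (9.526,-5.5) -> (9.526,-12.5) [heading=270, draw]
  -- iteration 2/5 --
  RT 60: heading 270 -> 210
  FD 7: (9.526,-12.5) -> (3.464,-16) [heading=210, draw]
  -- iteration 3/5 --
  RT 60: heading 210 -> 150
  FD 7: (3.464,-16) -> (-2.598,-12.5) [heading=150, draw]
  -- iteration 4/5 --
  RT 60: heading 150 -> 90
  FD 7: (-2.598,-12.5) -> (-2.598,-5.5) [heading=90, draw]
  -- iteration 5/5 --
  RT 60: heading 90 -> 30
  FD 7: (-2.598,-5.5) -> (3.464,-2) [heading=30, draw]
]
RT 120: heading 30 -> 270
FD 14: (3.464,-2) -> (3.464,-16) [heading=270, draw]
FD 5: (3.464,-16) -> (3.464,-21) [heading=270, draw]
Final: pos=(3.464,-21), heading=270, 8 segment(s) drawn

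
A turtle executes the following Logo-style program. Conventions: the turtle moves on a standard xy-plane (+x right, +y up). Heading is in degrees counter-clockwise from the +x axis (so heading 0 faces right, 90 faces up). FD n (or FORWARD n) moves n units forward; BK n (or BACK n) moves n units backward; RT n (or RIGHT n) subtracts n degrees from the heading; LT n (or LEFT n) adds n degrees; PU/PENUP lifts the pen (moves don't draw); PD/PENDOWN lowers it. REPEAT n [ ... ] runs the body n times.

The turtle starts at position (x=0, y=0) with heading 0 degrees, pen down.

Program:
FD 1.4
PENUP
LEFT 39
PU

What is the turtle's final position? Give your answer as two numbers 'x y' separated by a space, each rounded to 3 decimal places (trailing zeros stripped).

Executing turtle program step by step:
Start: pos=(0,0), heading=0, pen down
FD 1.4: (0,0) -> (1.4,0) [heading=0, draw]
PU: pen up
LT 39: heading 0 -> 39
PU: pen up
Final: pos=(1.4,0), heading=39, 1 segment(s) drawn

Answer: 1.4 0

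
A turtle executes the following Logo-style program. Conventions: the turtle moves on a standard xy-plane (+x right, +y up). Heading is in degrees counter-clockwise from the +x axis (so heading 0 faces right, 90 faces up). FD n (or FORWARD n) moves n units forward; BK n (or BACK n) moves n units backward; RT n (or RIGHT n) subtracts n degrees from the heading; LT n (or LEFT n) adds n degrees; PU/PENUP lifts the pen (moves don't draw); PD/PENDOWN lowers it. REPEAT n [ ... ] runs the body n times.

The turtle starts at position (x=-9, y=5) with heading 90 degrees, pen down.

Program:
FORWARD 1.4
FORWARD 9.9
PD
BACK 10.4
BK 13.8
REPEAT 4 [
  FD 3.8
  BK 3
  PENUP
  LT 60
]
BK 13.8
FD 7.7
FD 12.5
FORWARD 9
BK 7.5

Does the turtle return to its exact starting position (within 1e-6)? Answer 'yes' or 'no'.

Answer: no

Derivation:
Executing turtle program step by step:
Start: pos=(-9,5), heading=90, pen down
FD 1.4: (-9,5) -> (-9,6.4) [heading=90, draw]
FD 9.9: (-9,6.4) -> (-9,16.3) [heading=90, draw]
PD: pen down
BK 10.4: (-9,16.3) -> (-9,5.9) [heading=90, draw]
BK 13.8: (-9,5.9) -> (-9,-7.9) [heading=90, draw]
REPEAT 4 [
  -- iteration 1/4 --
  FD 3.8: (-9,-7.9) -> (-9,-4.1) [heading=90, draw]
  BK 3: (-9,-4.1) -> (-9,-7.1) [heading=90, draw]
  PU: pen up
  LT 60: heading 90 -> 150
  -- iteration 2/4 --
  FD 3.8: (-9,-7.1) -> (-12.291,-5.2) [heading=150, move]
  BK 3: (-12.291,-5.2) -> (-9.693,-6.7) [heading=150, move]
  PU: pen up
  LT 60: heading 150 -> 210
  -- iteration 3/4 --
  FD 3.8: (-9.693,-6.7) -> (-12.984,-8.6) [heading=210, move]
  BK 3: (-12.984,-8.6) -> (-10.386,-7.1) [heading=210, move]
  PU: pen up
  LT 60: heading 210 -> 270
  -- iteration 4/4 --
  FD 3.8: (-10.386,-7.1) -> (-10.386,-10.9) [heading=270, move]
  BK 3: (-10.386,-10.9) -> (-10.386,-7.9) [heading=270, move]
  PU: pen up
  LT 60: heading 270 -> 330
]
BK 13.8: (-10.386,-7.9) -> (-22.337,-1) [heading=330, move]
FD 7.7: (-22.337,-1) -> (-15.668,-4.85) [heading=330, move]
FD 12.5: (-15.668,-4.85) -> (-4.843,-11.1) [heading=330, move]
FD 9: (-4.843,-11.1) -> (2.951,-15.6) [heading=330, move]
BK 7.5: (2.951,-15.6) -> (-3.544,-11.85) [heading=330, move]
Final: pos=(-3.544,-11.85), heading=330, 6 segment(s) drawn

Start position: (-9, 5)
Final position: (-3.544, -11.85)
Distance = 17.711; >= 1e-6 -> NOT closed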